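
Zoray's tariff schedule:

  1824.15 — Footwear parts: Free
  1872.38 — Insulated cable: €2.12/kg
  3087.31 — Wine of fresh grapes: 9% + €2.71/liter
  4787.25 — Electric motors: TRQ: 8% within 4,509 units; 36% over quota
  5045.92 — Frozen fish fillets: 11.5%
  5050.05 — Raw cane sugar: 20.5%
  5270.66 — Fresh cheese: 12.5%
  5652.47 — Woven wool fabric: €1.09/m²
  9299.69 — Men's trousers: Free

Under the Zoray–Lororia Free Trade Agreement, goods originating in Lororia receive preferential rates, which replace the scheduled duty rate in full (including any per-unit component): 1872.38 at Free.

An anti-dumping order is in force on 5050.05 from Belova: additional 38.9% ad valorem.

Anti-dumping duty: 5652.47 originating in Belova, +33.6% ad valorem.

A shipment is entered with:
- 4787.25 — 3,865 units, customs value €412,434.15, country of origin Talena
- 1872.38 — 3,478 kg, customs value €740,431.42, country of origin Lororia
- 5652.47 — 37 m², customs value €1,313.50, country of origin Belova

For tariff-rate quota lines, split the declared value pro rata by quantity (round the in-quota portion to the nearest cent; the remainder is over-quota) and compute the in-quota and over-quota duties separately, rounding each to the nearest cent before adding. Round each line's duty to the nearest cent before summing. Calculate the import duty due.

€33,476.40

Line 1 (4787.25, Talena, 3,865 units, €412,434.15):
Code 4787.25 is under a tariff-rate quota (threshold 4,509 units). Quantity 3,865 units is within the quota, so the in-quota rate 8% applies to the full value.
Duty = €412,434.15 × 8% = €32,994.73.
Line 2 (1872.38, Lororia, 3,478 kg, €740,431.42):
Base rate for 1872.38 is €2.12/kg.
Origin Lororia qualifies under the Zoray–Lororia agreement and 1872.38 is covered: preferential rate Free applies instead.
Duty = €740,431.42 × 0% = €0.00.
Line 3 (5652.47, Belova, 37 m², €1,313.50):
Base rate for 5652.47 is €1.09/m².
Additional duty on 5652.47 from Belova: +33.6% ad valorem. Applied ad valorem rate = 33.6%.
Duty = €1,313.50 × 33.6% + 37 × €1.09 = €481.67.
Total = €32,994.73 + €0.00 + €481.67 = €33,476.40.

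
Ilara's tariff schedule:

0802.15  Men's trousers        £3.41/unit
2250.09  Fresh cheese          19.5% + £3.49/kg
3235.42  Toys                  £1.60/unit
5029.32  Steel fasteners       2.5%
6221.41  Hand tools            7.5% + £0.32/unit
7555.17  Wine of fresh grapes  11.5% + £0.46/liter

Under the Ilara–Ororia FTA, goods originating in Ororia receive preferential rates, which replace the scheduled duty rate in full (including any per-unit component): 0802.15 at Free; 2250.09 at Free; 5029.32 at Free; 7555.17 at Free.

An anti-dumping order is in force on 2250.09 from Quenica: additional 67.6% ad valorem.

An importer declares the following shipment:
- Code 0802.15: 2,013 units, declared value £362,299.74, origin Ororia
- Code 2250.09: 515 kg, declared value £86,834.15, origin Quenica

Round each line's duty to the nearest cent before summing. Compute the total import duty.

Line 1 (0802.15, Ororia, 2,013 units, £362,299.74):
Base rate for 0802.15 is £3.41/unit.
Origin Ororia qualifies under the Ilara–Ororia agreement and 0802.15 is covered: preferential rate Free applies instead.
Duty = £362,299.74 × 0% = £0.00.
Line 2 (2250.09, Quenica, 515 kg, £86,834.15):
Base rate for 2250.09 is 19.5% + £3.49/kg.
2250.09 has an FTA preferential rate, but origin Quenica is not Ororia; base rate stands.
Additional duty on 2250.09 from Quenica: +67.6%. Applied ad valorem rate: 19.5% + 67.6% = 87.1%.
Duty = £86,834.15 × 87.1% + 515 × £3.49 = £77,429.89.
Total = £0.00 + £77,429.89 = £77,429.89.

£77,429.89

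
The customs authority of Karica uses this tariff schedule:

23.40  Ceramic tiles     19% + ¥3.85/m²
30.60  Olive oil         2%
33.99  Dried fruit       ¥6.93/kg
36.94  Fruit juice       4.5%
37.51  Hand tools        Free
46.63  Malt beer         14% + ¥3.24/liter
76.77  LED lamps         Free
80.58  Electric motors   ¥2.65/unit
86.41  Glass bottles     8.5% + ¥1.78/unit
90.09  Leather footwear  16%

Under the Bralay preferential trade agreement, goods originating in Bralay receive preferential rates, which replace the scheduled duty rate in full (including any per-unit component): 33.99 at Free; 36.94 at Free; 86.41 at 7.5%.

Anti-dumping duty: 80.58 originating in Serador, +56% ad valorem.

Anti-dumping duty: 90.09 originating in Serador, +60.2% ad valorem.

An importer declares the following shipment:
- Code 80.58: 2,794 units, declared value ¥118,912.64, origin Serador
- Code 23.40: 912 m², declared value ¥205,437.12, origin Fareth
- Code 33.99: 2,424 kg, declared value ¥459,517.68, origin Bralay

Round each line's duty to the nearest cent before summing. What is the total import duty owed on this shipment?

Line 1 (80.58, Serador, 2,794 units, ¥118,912.64):
Base rate for 80.58 is ¥2.65/unit.
Additional duty on 80.58 from Serador: +56% ad valorem. Applied ad valorem rate = 56%.
Duty = ¥118,912.64 × 56% + 2,794 × ¥2.65 = ¥73,995.18.
Line 2 (23.40, Fareth, 912 m², ¥205,437.12):
Base rate for 23.40 is 19% + ¥3.85/m².
Duty = ¥205,437.12 × 19% + 912 × ¥3.85 = ¥42,544.25.
Line 3 (33.99, Bralay, 2,424 kg, ¥459,517.68):
Base rate for 33.99 is ¥6.93/kg.
Origin Bralay qualifies under the Karica–Bralay agreement and 33.99 is covered: preferential rate Free applies instead.
Duty = ¥459,517.68 × 0% = ¥0.00.
Total = ¥73,995.18 + ¥42,544.25 + ¥0.00 = ¥116,539.43.

¥116,539.43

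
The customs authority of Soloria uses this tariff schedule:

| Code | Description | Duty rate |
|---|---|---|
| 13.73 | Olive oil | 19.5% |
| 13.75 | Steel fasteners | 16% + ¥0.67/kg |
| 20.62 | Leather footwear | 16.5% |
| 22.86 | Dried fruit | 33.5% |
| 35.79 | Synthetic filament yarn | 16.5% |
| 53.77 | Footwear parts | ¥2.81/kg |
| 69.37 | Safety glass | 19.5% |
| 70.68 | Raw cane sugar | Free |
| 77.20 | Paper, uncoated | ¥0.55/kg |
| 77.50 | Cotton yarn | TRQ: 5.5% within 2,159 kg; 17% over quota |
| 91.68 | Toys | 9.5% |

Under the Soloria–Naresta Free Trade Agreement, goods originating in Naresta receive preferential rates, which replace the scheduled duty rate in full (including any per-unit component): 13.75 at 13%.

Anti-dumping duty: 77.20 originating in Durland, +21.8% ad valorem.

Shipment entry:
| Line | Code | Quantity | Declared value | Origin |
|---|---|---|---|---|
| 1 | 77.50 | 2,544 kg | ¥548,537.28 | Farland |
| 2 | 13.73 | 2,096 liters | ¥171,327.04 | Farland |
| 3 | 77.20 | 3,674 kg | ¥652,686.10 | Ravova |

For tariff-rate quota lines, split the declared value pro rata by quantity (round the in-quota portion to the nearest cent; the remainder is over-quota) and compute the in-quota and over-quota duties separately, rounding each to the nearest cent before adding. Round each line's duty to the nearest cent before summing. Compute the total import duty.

Line 1 (77.50, Farland, 2,544 kg, ¥548,537.28):
Code 77.50 is under a tariff-rate quota (threshold 2,159 kg). In-quota: 2,159 kg at 5.5%; over-quota: 385 kg at 17%.
Pro-rata value split: in-quota = ¥548,537.28 × 2,159/2,544 = ¥465,523.58; over-quota = ¥548,537.28 − ¥465,523.58 = ¥83,013.70.
In-quota duty = ¥465,523.58 × 5.5% = ¥25,603.80. Over-quota duty = ¥83,013.70 × 17% = ¥14,112.33.
Line duty = ¥25,603.80 + ¥14,112.33 = ¥39,716.13.
Line 2 (13.73, Farland, 2,096 liters, ¥171,327.04):
Base rate for 13.73 is 19.5%.
Duty = ¥171,327.04 × 19.5% = ¥33,408.77.
Line 3 (77.20, Ravova, 3,674 kg, ¥652,686.10):
Base rate for 77.20 is ¥0.55/kg.
The additional-duty order on 77.20 targets Durland, not Ravova; it does not apply.
Duty = 3,674 × ¥0.55 = ¥2,020.70.
Total = ¥39,716.13 + ¥33,408.77 + ¥2,020.70 = ¥75,145.60.

¥75,145.60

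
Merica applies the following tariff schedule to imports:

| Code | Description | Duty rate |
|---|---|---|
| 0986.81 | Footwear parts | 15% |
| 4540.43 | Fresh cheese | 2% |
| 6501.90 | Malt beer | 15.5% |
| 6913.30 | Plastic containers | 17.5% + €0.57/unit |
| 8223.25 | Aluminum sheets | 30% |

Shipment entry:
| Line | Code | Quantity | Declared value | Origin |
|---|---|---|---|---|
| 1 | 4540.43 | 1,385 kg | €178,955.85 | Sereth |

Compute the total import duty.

Line 1 (4540.43, Sereth, 1,385 kg, €178,955.85):
Base rate for 4540.43 is 2%.
Duty = €178,955.85 × 2% = €3,579.12.

€3,579.12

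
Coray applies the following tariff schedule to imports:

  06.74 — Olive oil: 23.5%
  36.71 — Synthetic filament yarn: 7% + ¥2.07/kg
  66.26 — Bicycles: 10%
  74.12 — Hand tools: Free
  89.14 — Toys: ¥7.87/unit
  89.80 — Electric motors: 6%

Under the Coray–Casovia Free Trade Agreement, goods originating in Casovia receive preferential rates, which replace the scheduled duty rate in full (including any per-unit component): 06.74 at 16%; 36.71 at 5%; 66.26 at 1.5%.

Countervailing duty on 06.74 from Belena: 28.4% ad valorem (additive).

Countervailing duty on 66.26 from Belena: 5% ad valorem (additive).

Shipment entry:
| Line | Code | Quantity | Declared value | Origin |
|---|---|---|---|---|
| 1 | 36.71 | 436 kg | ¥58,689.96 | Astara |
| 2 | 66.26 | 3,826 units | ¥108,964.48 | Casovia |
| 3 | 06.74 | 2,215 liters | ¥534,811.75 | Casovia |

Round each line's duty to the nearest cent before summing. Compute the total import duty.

¥92,215.17

Line 1 (36.71, Astara, 436 kg, ¥58,689.96):
Base rate for 36.71 is 7% + ¥2.07/kg.
36.71 has an FTA preferential rate, but origin Astara is not Casovia; base rate stands.
Duty = ¥58,689.96 × 7% + 436 × ¥2.07 = ¥5,010.82.
Line 2 (66.26, Casovia, 3,826 units, ¥108,964.48):
Base rate for 66.26 is 10%.
Origin Casovia qualifies under the Coray–Casovia agreement and 66.26 is covered: preferential rate 1.5% applies instead.
The additional-duty order on 66.26 targets Belena, not Casovia; it does not apply.
Duty = ¥108,964.48 × 1.5% = ¥1,634.47.
Line 3 (06.74, Casovia, 2,215 liters, ¥534,811.75):
Base rate for 06.74 is 23.5%.
Origin Casovia qualifies under the Coray–Casovia agreement and 06.74 is covered: preferential rate 16% applies instead.
The additional-duty order on 06.74 targets Belena, not Casovia; it does not apply.
Duty = ¥534,811.75 × 16% = ¥85,569.88.
Total = ¥5,010.82 + ¥1,634.47 + ¥85,569.88 = ¥92,215.17.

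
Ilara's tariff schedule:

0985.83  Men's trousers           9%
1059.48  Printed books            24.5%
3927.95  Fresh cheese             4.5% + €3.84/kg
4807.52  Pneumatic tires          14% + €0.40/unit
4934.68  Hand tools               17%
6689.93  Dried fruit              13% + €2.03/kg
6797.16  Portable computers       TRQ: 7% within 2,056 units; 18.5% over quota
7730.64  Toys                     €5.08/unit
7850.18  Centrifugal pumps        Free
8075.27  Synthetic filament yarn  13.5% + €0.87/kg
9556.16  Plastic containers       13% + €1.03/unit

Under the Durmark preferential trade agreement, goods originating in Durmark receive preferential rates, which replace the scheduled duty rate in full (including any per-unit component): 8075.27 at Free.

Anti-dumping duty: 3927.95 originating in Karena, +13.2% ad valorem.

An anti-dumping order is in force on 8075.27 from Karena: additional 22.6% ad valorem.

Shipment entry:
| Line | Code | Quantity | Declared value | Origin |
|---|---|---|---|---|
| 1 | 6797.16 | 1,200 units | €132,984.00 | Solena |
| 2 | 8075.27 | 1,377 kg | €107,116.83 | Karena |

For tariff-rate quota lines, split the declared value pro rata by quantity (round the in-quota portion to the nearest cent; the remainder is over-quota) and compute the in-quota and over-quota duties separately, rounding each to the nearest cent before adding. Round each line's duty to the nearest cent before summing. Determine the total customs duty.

€49,176.05

Line 1 (6797.16, Solena, 1,200 units, €132,984.00):
Code 6797.16 is under a tariff-rate quota (threshold 2,056 units). Quantity 1,200 units is within the quota, so the in-quota rate 7% applies to the full value.
Duty = €132,984.00 × 7% = €9,308.88.
Line 2 (8075.27, Karena, 1,377 kg, €107,116.83):
Base rate for 8075.27 is 13.5% + €0.87/kg.
8075.27 has an FTA preferential rate, but origin Karena is not Durmark; base rate stands.
Additional duty on 8075.27 from Karena: +22.6%. Applied ad valorem rate: 13.5% + 22.6% = 36.1%.
Duty = €107,116.83 × 36.1% + 1,377 × €0.87 = €39,867.17.
Total = €9,308.88 + €39,867.17 = €49,176.05.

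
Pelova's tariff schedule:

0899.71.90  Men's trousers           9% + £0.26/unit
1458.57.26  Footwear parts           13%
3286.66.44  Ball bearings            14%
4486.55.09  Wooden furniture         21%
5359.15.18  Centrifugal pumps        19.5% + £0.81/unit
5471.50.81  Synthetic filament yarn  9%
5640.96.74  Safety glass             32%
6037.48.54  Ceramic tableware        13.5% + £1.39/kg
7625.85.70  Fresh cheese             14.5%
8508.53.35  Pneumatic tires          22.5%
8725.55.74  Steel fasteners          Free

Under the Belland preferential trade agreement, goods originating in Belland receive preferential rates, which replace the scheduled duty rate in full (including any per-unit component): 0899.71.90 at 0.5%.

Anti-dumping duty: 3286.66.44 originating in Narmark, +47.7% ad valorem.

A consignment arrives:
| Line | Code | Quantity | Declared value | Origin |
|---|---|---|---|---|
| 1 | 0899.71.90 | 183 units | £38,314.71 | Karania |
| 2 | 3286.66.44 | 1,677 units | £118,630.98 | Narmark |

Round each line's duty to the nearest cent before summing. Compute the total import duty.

£76,691.21

Line 1 (0899.71.90, Karania, 183 units, £38,314.71):
Base rate for 0899.71.90 is 9% + £0.26/unit.
0899.71.90 has an FTA preferential rate, but origin Karania is not Belland; base rate stands.
Duty = £38,314.71 × 9% + 183 × £0.26 = £3,495.90.
Line 2 (3286.66.44, Narmark, 1,677 units, £118,630.98):
Base rate for 3286.66.44 is 14%.
Additional duty on 3286.66.44 from Narmark: +47.7%. Applied ad valorem rate: 14% + 47.7% = 61.7%.
Duty = £118,630.98 × 61.7% = £73,195.31.
Total = £3,495.90 + £73,195.31 = £76,691.21.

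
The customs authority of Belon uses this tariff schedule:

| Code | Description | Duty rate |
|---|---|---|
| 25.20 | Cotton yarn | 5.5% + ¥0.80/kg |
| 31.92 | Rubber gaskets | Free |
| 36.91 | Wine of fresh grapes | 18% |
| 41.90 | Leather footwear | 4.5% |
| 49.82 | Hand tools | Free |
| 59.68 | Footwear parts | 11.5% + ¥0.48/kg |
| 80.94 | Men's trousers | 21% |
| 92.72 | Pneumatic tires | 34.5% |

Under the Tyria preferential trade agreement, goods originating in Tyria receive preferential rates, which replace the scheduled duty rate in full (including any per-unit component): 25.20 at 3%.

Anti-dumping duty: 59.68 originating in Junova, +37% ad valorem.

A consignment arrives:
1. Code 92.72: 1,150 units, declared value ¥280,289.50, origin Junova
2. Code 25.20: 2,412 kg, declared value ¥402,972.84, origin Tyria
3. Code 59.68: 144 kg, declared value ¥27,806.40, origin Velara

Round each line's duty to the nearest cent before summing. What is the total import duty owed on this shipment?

¥112,055.93

Line 1 (92.72, Junova, 1,150 units, ¥280,289.50):
Base rate for 92.72 is 34.5%.
Duty = ¥280,289.50 × 34.5% = ¥96,699.88.
Line 2 (25.20, Tyria, 2,412 kg, ¥402,972.84):
Base rate for 25.20 is 5.5% + ¥0.80/kg.
Origin Tyria qualifies under the Belon–Tyria agreement and 25.20 is covered: preferential rate 3% applies instead.
Duty = ¥402,972.84 × 3% = ¥12,089.19.
Line 3 (59.68, Velara, 144 kg, ¥27,806.40):
Base rate for 59.68 is 11.5% + ¥0.48/kg.
The additional-duty order on 59.68 targets Junova, not Velara; it does not apply.
Duty = ¥27,806.40 × 11.5% + 144 × ¥0.48 = ¥3,266.86.
Total = ¥96,699.88 + ¥12,089.19 + ¥3,266.86 = ¥112,055.93.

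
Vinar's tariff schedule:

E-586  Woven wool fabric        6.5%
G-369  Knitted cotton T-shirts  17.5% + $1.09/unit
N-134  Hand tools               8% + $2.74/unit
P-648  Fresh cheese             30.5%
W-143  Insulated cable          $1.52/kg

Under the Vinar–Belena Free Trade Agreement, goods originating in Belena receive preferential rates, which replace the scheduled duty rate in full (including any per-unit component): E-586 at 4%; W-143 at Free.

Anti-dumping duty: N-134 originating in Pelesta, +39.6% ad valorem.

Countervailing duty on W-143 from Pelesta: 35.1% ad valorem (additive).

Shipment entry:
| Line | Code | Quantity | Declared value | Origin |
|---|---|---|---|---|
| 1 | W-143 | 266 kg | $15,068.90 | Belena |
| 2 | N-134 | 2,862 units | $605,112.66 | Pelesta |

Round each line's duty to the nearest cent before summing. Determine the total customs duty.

Line 1 (W-143, Belena, 266 kg, $15,068.90):
Base rate for W-143 is $1.52/kg.
Origin Belena qualifies under the Vinar–Belena agreement and W-143 is covered: preferential rate Free applies instead.
The additional-duty order on W-143 targets Pelesta, not Belena; it does not apply.
Duty = $15,068.90 × 0% = $0.00.
Line 2 (N-134, Pelesta, 2,862 units, $605,112.66):
Base rate for N-134 is 8% + $2.74/unit.
Additional duty on N-134 from Pelesta: +39.6%. Applied ad valorem rate: 8% + 39.6% = 47.6%.
Duty = $605,112.66 × 47.6% + 2,862 × $2.74 = $295,875.51.
Total = $0.00 + $295,875.51 = $295,875.51.

$295,875.51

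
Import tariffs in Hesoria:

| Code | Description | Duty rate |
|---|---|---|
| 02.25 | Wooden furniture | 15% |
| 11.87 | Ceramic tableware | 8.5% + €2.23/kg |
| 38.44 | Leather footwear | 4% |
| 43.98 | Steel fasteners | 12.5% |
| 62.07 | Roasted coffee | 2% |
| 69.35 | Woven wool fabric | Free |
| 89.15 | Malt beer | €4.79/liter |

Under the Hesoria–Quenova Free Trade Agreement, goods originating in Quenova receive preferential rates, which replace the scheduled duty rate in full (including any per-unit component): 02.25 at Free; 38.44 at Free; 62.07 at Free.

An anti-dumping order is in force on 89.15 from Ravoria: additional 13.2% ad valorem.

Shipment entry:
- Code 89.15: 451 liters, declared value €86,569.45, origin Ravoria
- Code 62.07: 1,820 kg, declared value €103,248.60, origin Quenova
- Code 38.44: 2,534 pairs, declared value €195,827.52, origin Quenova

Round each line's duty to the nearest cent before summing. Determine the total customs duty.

€13,587.46

Line 1 (89.15, Ravoria, 451 liters, €86,569.45):
Base rate for 89.15 is €4.79/liter.
Additional duty on 89.15 from Ravoria: +13.2% ad valorem. Applied ad valorem rate = 13.2%.
Duty = €86,569.45 × 13.2% + 451 × €4.79 = €13,587.46.
Line 2 (62.07, Quenova, 1,820 kg, €103,248.60):
Base rate for 62.07 is 2%.
Origin Quenova qualifies under the Hesoria–Quenova agreement and 62.07 is covered: preferential rate Free applies instead.
Duty = €103,248.60 × 0% = €0.00.
Line 3 (38.44, Quenova, 2,534 pairs, €195,827.52):
Base rate for 38.44 is 4%.
Origin Quenova qualifies under the Hesoria–Quenova agreement and 38.44 is covered: preferential rate Free applies instead.
Duty = €195,827.52 × 0% = €0.00.
Total = €13,587.46 + €0.00 + €0.00 = €13,587.46.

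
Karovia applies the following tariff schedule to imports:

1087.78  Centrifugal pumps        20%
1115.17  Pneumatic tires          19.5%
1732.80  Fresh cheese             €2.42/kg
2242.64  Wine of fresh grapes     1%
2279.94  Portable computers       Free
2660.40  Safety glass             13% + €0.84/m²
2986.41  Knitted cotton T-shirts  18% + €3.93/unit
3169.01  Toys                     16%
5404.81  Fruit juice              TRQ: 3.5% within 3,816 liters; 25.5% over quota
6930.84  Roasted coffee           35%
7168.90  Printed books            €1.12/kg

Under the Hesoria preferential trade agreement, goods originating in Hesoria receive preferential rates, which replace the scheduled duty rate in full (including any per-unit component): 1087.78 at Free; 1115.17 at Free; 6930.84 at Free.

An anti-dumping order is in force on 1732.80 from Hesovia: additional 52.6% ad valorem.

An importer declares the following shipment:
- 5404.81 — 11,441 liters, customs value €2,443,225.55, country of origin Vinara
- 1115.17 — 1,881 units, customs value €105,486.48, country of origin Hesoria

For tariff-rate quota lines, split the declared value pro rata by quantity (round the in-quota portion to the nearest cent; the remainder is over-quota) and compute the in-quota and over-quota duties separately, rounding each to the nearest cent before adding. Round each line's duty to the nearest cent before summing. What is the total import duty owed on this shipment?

€443,743.02

Line 1 (5404.81, Vinara, 11,441 liters, €2,443,225.55):
Code 5404.81 is under a tariff-rate quota (threshold 3,816 liters). In-quota: 3,816 liters at 3.5%; over-quota: 7,625 liters at 25.5%.
Pro-rata value split: in-quota = €2,443,225.55 × 3,816/11,441 = €814,906.80; over-quota = €2,443,225.55 − €814,906.80 = €1,628,318.75.
In-quota duty = €814,906.80 × 3.5% = €28,521.74. Over-quota duty = €1,628,318.75 × 25.5% = €415,221.28.
Line duty = €28,521.74 + €415,221.28 = €443,743.02.
Line 2 (1115.17, Hesoria, 1,881 units, €105,486.48):
Base rate for 1115.17 is 19.5%.
Origin Hesoria qualifies under the Karovia–Hesoria agreement and 1115.17 is covered: preferential rate Free applies instead.
Duty = €105,486.48 × 0% = €0.00.
Total = €443,743.02 + €0.00 = €443,743.02.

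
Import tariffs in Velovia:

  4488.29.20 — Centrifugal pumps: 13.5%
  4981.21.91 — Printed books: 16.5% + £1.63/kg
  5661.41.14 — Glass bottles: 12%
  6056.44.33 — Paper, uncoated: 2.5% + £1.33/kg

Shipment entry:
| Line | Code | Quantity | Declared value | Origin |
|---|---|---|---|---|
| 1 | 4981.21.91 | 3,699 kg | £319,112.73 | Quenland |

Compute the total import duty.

Line 1 (4981.21.91, Quenland, 3,699 kg, £319,112.73):
Base rate for 4981.21.91 is 16.5% + £1.63/kg.
Duty = £319,112.73 × 16.5% + 3,699 × £1.63 = £58,682.97.

£58,682.97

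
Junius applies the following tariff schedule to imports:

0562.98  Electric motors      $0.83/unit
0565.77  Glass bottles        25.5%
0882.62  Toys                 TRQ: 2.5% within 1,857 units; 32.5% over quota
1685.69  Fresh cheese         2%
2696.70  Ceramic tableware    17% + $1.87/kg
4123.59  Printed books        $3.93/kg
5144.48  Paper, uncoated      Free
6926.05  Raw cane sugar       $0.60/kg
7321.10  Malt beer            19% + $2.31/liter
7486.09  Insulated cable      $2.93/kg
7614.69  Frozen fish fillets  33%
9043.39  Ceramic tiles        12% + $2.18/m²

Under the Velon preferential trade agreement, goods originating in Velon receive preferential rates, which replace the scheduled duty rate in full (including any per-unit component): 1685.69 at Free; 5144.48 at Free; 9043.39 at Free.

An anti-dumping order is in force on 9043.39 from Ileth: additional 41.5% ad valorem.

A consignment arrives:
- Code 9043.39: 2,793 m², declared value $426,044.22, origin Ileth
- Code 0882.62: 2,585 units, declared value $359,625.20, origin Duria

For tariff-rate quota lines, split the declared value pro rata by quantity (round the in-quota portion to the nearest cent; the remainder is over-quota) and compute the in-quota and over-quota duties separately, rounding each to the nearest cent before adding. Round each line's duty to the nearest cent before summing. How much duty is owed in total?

Line 1 (9043.39, Ileth, 2,793 m², $426,044.22):
Base rate for 9043.39 is 12% + $2.18/m².
9043.39 has an FTA preferential rate, but origin Ileth is not Velon; base rate stands.
Additional duty on 9043.39 from Ileth: +41.5%. Applied ad valorem rate: 12% + 41.5% = 53.5%.
Duty = $426,044.22 × 53.5% + 2,793 × $2.18 = $234,022.40.
Line 2 (0882.62, Duria, 2,585 units, $359,625.20):
Code 0882.62 is under a tariff-rate quota (threshold 1,857 units). In-quota: 1,857 units at 2.5%; over-quota: 728 units at 32.5%.
Pro-rata value split: in-quota = $359,625.20 × 1,857/2,585 = $258,345.84; over-quota = $359,625.20 − $258,345.84 = $101,279.36.
In-quota duty = $258,345.84 × 2.5% = $6,458.65. Over-quota duty = $101,279.36 × 32.5% = $32,915.79.
Line duty = $6,458.65 + $32,915.79 = $39,374.44.
Total = $234,022.40 + $39,374.44 = $273,396.84.

$273,396.84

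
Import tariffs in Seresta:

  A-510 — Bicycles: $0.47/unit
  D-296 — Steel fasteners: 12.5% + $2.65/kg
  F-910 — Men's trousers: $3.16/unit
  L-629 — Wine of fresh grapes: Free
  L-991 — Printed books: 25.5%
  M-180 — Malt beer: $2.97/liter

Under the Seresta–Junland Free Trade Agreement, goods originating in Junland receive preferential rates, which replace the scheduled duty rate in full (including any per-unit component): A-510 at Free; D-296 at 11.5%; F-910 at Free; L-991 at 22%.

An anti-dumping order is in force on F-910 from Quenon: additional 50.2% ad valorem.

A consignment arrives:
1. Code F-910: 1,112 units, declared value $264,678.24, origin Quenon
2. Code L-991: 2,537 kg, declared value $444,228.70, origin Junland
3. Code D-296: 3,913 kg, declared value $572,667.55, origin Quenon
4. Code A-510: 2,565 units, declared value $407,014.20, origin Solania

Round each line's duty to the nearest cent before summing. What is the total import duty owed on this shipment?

$317,271.15

Line 1 (F-910, Quenon, 1,112 units, $264,678.24):
Base rate for F-910 is $3.16/unit.
F-910 has an FTA preferential rate, but origin Quenon is not Junland; base rate stands.
Additional duty on F-910 from Quenon: +50.2% ad valorem. Applied ad valorem rate = 50.2%.
Duty = $264,678.24 × 50.2% + 1,112 × $3.16 = $136,382.40.
Line 2 (L-991, Junland, 2,537 kg, $444,228.70):
Base rate for L-991 is 25.5%.
Origin Junland qualifies under the Seresta–Junland agreement and L-991 is covered: preferential rate 22% applies instead.
Duty = $444,228.70 × 22% = $97,730.31.
Line 3 (D-296, Quenon, 3,913 kg, $572,667.55):
Base rate for D-296 is 12.5% + $2.65/kg.
D-296 has an FTA preferential rate, but origin Quenon is not Junland; base rate stands.
Duty = $572,667.55 × 12.5% + 3,913 × $2.65 = $81,952.89.
Line 4 (A-510, Solania, 2,565 units, $407,014.20):
Base rate for A-510 is $0.47/unit.
A-510 has an FTA preferential rate, but origin Solania is not Junland; base rate stands.
Duty = 2,565 × $0.47 = $1,205.55.
Total = $136,382.40 + $97,730.31 + $81,952.89 + $1,205.55 = $317,271.15.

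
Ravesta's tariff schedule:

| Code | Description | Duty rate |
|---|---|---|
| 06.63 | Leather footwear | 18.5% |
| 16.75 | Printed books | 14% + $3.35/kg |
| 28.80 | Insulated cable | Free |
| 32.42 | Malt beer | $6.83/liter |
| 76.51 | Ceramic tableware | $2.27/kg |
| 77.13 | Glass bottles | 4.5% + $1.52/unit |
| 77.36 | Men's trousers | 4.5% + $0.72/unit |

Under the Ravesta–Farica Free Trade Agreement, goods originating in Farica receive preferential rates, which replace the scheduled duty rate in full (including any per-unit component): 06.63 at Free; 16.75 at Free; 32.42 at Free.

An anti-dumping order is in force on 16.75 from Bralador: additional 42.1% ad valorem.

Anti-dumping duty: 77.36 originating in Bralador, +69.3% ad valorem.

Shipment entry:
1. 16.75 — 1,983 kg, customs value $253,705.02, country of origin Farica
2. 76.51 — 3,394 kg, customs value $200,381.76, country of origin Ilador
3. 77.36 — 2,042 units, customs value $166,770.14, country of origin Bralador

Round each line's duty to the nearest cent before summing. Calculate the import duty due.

Line 1 (16.75, Farica, 1,983 kg, $253,705.02):
Base rate for 16.75 is 14% + $3.35/kg.
Origin Farica qualifies under the Ravesta–Farica agreement and 16.75 is covered: preferential rate Free applies instead.
The additional-duty order on 16.75 targets Bralador, not Farica; it does not apply.
Duty = $253,705.02 × 0% = $0.00.
Line 2 (76.51, Ilador, 3,394 kg, $200,381.76):
Base rate for 76.51 is $2.27/kg.
Duty = 3,394 × $2.27 = $7,704.38.
Line 3 (77.36, Bralador, 2,042 units, $166,770.14):
Base rate for 77.36 is 4.5% + $0.72/unit.
Additional duty on 77.36 from Bralador: +69.3%. Applied ad valorem rate: 4.5% + 69.3% = 73.8%.
Duty = $166,770.14 × 73.8% + 2,042 × $0.72 = $124,546.60.
Total = $0.00 + $7,704.38 + $124,546.60 = $132,250.98.

$132,250.98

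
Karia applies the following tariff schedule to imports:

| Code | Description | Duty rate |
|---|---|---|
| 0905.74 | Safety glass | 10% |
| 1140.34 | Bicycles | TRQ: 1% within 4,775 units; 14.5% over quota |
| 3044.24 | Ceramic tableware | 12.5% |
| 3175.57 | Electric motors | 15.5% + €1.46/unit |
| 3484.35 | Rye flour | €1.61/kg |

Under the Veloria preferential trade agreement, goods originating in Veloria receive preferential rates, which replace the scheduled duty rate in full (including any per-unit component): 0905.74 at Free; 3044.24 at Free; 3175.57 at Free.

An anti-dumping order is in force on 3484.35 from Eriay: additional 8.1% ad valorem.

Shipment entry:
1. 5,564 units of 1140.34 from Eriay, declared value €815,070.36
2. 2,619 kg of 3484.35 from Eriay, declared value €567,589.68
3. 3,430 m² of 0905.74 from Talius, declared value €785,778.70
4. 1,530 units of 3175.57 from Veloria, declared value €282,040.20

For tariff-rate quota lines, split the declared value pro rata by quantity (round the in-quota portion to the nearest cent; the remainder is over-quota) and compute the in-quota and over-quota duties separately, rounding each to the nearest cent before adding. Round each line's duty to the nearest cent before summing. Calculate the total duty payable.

€152,523.31

Line 1 (1140.34, Eriay, 5,564 units, €815,070.36):
Code 1140.34 is under a tariff-rate quota (threshold 4,775 units). In-quota: 4,775 units at 1%; over-quota: 789 units at 14.5%.
Pro-rata value split: in-quota = €815,070.36 × 4,775/5,564 = €699,489.75; over-quota = €815,070.36 − €699,489.75 = €115,580.61.
In-quota duty = €699,489.75 × 1% = €6,994.90. Over-quota duty = €115,580.61 × 14.5% = €16,759.19.
Line duty = €6,994.90 + €16,759.19 = €23,754.09.
Line 2 (3484.35, Eriay, 2,619 kg, €567,589.68):
Base rate for 3484.35 is €1.61/kg.
Additional duty on 3484.35 from Eriay: +8.1% ad valorem. Applied ad valorem rate = 8.1%.
Duty = €567,589.68 × 8.1% + 2,619 × €1.61 = €50,191.35.
Line 3 (0905.74, Talius, 3,430 m², €785,778.70):
Base rate for 0905.74 is 10%.
0905.74 has an FTA preferential rate, but origin Talius is not Veloria; base rate stands.
Duty = €785,778.70 × 10% = €78,577.87.
Line 4 (3175.57, Veloria, 1,530 units, €282,040.20):
Base rate for 3175.57 is 15.5% + €1.46/unit.
Origin Veloria qualifies under the Karia–Veloria agreement and 3175.57 is covered: preferential rate Free applies instead.
Duty = €282,040.20 × 0% = €0.00.
Total = €23,754.09 + €50,191.35 + €78,577.87 + €0.00 = €152,523.31.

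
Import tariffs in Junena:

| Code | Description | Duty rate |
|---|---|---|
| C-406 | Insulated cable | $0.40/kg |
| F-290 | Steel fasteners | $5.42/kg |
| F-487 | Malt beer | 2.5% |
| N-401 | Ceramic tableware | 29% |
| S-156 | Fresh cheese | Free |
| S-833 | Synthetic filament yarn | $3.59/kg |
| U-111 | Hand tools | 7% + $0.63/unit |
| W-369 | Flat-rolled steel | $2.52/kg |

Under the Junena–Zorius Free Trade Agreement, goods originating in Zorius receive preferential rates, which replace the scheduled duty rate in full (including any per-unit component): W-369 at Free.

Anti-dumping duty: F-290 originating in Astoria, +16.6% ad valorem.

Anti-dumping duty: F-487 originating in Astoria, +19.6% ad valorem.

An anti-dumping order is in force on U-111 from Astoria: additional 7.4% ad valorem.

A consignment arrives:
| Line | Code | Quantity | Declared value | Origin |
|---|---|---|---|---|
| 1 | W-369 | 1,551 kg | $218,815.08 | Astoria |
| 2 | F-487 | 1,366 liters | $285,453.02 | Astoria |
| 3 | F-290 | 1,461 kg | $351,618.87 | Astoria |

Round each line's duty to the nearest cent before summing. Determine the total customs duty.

Line 1 (W-369, Astoria, 1,551 kg, $218,815.08):
Base rate for W-369 is $2.52/kg.
W-369 has an FTA preferential rate, but origin Astoria is not Zorius; base rate stands.
Duty = 1,551 × $2.52 = $3,908.52.
Line 2 (F-487, Astoria, 1,366 liters, $285,453.02):
Base rate for F-487 is 2.5%.
Additional duty on F-487 from Astoria: +19.6%. Applied ad valorem rate: 2.5% + 19.6% = 22.1%.
Duty = $285,453.02 × 22.1% = $63,085.12.
Line 3 (F-290, Astoria, 1,461 kg, $351,618.87):
Base rate for F-290 is $5.42/kg.
Additional duty on F-290 from Astoria: +16.6% ad valorem. Applied ad valorem rate = 16.6%.
Duty = $351,618.87 × 16.6% + 1,461 × $5.42 = $66,287.35.
Total = $3,908.52 + $63,085.12 + $66,287.35 = $133,280.99.

$133,280.99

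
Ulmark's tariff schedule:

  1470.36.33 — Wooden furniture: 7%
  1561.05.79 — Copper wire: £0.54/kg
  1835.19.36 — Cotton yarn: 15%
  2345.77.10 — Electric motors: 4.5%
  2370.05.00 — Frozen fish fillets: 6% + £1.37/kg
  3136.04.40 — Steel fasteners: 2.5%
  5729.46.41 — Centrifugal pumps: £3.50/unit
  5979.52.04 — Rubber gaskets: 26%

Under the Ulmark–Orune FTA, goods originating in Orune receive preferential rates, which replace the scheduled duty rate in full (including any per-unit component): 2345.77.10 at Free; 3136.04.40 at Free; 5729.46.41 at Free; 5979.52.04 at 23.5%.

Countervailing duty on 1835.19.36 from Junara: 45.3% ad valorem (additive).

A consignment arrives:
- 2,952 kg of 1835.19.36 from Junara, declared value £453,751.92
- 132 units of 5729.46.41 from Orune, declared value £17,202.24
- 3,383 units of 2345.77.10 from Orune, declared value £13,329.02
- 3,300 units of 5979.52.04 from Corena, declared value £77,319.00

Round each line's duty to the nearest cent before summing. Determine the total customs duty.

Line 1 (1835.19.36, Junara, 2,952 kg, £453,751.92):
Base rate for 1835.19.36 is 15%.
Additional duty on 1835.19.36 from Junara: +45.3%. Applied ad valorem rate: 15% + 45.3% = 60.3%.
Duty = £453,751.92 × 60.3% = £273,612.41.
Line 2 (5729.46.41, Orune, 132 units, £17,202.24):
Base rate for 5729.46.41 is £3.50/unit.
Origin Orune qualifies under the Ulmark–Orune agreement and 5729.46.41 is covered: preferential rate Free applies instead.
Duty = £17,202.24 × 0% = £0.00.
Line 3 (2345.77.10, Orune, 3,383 units, £13,329.02):
Base rate for 2345.77.10 is 4.5%.
Origin Orune qualifies under the Ulmark–Orune agreement and 2345.77.10 is covered: preferential rate Free applies instead.
Duty = £13,329.02 × 0% = £0.00.
Line 4 (5979.52.04, Corena, 3,300 units, £77,319.00):
Base rate for 5979.52.04 is 26%.
5979.52.04 has an FTA preferential rate, but origin Corena is not Orune; base rate stands.
Duty = £77,319.00 × 26% = £20,102.94.
Total = £273,612.41 + £0.00 + £0.00 + £20,102.94 = £293,715.35.

£293,715.35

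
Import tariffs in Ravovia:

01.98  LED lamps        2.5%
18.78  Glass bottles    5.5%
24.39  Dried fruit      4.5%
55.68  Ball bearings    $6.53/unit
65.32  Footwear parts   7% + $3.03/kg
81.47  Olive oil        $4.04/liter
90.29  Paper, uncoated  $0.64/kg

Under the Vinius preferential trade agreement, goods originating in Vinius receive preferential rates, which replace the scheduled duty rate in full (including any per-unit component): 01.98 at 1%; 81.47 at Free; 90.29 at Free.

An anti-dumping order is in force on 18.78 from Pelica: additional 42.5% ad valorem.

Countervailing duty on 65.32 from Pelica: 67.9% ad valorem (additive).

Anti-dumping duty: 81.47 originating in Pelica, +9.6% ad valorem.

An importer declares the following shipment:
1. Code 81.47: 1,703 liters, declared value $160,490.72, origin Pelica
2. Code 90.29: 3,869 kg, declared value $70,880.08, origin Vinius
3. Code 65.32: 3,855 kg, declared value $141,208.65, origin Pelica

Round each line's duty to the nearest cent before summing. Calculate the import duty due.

Line 1 (81.47, Pelica, 1,703 liters, $160,490.72):
Base rate for 81.47 is $4.04/liter.
81.47 has an FTA preferential rate, but origin Pelica is not Vinius; base rate stands.
Additional duty on 81.47 from Pelica: +9.6% ad valorem. Applied ad valorem rate = 9.6%.
Duty = $160,490.72 × 9.6% + 1,703 × $4.04 = $22,287.23.
Line 2 (90.29, Vinius, 3,869 kg, $70,880.08):
Base rate for 90.29 is $0.64/kg.
Origin Vinius qualifies under the Ravovia–Vinius agreement and 90.29 is covered: preferential rate Free applies instead.
Duty = $70,880.08 × 0% = $0.00.
Line 3 (65.32, Pelica, 3,855 kg, $141,208.65):
Base rate for 65.32 is 7% + $3.03/kg.
Additional duty on 65.32 from Pelica: +67.9%. Applied ad valorem rate: 7% + 67.9% = 74.9%.
Duty = $141,208.65 × 74.9% + 3,855 × $3.03 = $117,445.93.
Total = $22,287.23 + $0.00 + $117,445.93 = $139,733.16.

$139,733.16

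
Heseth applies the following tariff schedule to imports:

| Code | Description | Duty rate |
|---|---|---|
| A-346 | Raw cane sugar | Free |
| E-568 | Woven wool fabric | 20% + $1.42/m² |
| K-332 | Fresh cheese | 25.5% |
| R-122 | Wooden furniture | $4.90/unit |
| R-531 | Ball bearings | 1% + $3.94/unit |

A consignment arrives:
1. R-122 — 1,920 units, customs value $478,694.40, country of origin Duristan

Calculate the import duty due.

Line 1 (R-122, Duristan, 1,920 units, $478,694.40):
Base rate for R-122 is $4.90/unit.
Duty = 1,920 × $4.90 = $9,408.00.

$9,408.00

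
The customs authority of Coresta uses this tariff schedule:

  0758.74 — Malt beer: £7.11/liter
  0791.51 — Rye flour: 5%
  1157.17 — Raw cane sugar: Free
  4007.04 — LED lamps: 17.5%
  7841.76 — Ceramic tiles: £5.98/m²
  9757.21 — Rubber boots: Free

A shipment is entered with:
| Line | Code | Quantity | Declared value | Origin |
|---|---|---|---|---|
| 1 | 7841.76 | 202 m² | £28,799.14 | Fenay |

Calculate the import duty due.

Line 1 (7841.76, Fenay, 202 m², £28,799.14):
Base rate for 7841.76 is £5.98/m².
Duty = 202 × £5.98 = £1,207.96.

£1,207.96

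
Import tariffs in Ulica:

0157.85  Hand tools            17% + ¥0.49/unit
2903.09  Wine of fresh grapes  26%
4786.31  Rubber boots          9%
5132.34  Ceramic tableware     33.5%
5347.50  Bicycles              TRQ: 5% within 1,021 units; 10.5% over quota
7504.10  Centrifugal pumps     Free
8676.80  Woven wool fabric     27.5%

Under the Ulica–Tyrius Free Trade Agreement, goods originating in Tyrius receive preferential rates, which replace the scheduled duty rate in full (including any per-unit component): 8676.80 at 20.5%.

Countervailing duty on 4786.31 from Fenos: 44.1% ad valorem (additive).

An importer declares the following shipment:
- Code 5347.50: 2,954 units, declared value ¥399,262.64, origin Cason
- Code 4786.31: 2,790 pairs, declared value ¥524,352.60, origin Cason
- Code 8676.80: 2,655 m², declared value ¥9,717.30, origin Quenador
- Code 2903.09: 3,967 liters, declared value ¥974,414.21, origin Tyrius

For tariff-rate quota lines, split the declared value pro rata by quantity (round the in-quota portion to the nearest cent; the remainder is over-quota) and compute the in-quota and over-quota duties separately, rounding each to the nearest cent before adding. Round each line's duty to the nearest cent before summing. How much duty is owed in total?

Line 1 (5347.50, Cason, 2,954 units, ¥399,262.64):
Code 5347.50 is under a tariff-rate quota (threshold 1,021 units). In-quota: 1,021 units at 5%; over-quota: 1,933 units at 10.5%.
Pro-rata value split: in-quota = ¥399,262.64 × 1,021/2,954 = ¥137,998.36; over-quota = ¥399,262.64 − ¥137,998.36 = ¥261,264.28.
In-quota duty = ¥137,998.36 × 5% = ¥6,899.92. Over-quota duty = ¥261,264.28 × 10.5% = ¥27,432.75.
Line duty = ¥6,899.92 + ¥27,432.75 = ¥34,332.67.
Line 2 (4786.31, Cason, 2,790 pairs, ¥524,352.60):
Base rate for 4786.31 is 9%.
The additional-duty order on 4786.31 targets Fenos, not Cason; it does not apply.
Duty = ¥524,352.60 × 9% = ¥47,191.73.
Line 3 (8676.80, Quenador, 2,655 m², ¥9,717.30):
Base rate for 8676.80 is 27.5%.
8676.80 has an FTA preferential rate, but origin Quenador is not Tyrius; base rate stands.
Duty = ¥9,717.30 × 27.5% = ¥2,672.26.
Line 4 (2903.09, Tyrius, 3,967 liters, ¥974,414.21):
Base rate for 2903.09 is 26%.
Origin Tyrius is the FTA partner but 2903.09 is not on the preference list; base rate stands.
Duty = ¥974,414.21 × 26% = ¥253,347.69.
Total = ¥34,332.67 + ¥47,191.73 + ¥2,672.26 + ¥253,347.69 = ¥337,544.35.

¥337,544.35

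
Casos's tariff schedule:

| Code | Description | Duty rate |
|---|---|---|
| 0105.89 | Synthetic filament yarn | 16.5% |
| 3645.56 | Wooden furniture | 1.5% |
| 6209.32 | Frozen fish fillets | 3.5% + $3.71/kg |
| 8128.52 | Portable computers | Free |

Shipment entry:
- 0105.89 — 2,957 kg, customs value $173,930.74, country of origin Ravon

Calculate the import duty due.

$28,698.57

Line 1 (0105.89, Ravon, 2,957 kg, $173,930.74):
Base rate for 0105.89 is 16.5%.
Duty = $173,930.74 × 16.5% = $28,698.57.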